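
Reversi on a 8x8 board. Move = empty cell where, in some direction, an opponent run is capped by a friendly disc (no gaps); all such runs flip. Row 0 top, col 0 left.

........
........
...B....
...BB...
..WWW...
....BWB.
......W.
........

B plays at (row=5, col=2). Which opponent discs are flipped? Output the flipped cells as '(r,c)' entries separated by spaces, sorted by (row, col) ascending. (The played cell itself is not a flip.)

Answer: (4,3)

Derivation:
Dir NW: first cell '.' (not opp) -> no flip
Dir N: opp run (4,2), next='.' -> no flip
Dir NE: opp run (4,3) capped by B -> flip
Dir W: first cell '.' (not opp) -> no flip
Dir E: first cell '.' (not opp) -> no flip
Dir SW: first cell '.' (not opp) -> no flip
Dir S: first cell '.' (not opp) -> no flip
Dir SE: first cell '.' (not opp) -> no flip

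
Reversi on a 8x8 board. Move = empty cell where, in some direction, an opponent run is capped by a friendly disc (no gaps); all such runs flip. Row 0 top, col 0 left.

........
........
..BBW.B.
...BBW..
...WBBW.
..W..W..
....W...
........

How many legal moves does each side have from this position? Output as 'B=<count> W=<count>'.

-- B to move --
(1,3): no bracket -> illegal
(1,4): flips 1 -> legal
(1,5): flips 1 -> legal
(2,5): flips 2 -> legal
(3,2): no bracket -> illegal
(3,6): flips 1 -> legal
(3,7): no bracket -> illegal
(4,1): no bracket -> illegal
(4,2): flips 1 -> legal
(4,7): flips 1 -> legal
(5,1): no bracket -> illegal
(5,3): flips 1 -> legal
(5,4): no bracket -> illegal
(5,6): no bracket -> illegal
(5,7): no bracket -> illegal
(6,1): flips 2 -> legal
(6,2): no bracket -> illegal
(6,3): no bracket -> illegal
(6,5): flips 1 -> legal
(6,6): flips 1 -> legal
(7,3): no bracket -> illegal
(7,4): no bracket -> illegal
(7,5): no bracket -> illegal
B mobility = 10
-- W to move --
(1,1): flips 3 -> legal
(1,2): no bracket -> illegal
(1,3): flips 2 -> legal
(1,4): no bracket -> illegal
(1,5): no bracket -> illegal
(1,6): no bracket -> illegal
(1,7): flips 1 -> legal
(2,1): flips 2 -> legal
(2,5): flips 1 -> legal
(2,7): no bracket -> illegal
(3,1): no bracket -> illegal
(3,2): flips 2 -> legal
(3,6): no bracket -> illegal
(3,7): no bracket -> illegal
(4,2): flips 1 -> legal
(5,3): flips 1 -> legal
(5,4): flips 2 -> legal
(5,6): no bracket -> illegal
W mobility = 9

Answer: B=10 W=9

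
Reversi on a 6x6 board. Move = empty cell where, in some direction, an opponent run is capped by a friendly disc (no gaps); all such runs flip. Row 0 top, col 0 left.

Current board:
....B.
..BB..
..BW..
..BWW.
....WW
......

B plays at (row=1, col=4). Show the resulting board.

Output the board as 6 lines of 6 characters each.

Place B at (1,4); scan 8 dirs for brackets.
Dir NW: first cell '.' (not opp) -> no flip
Dir N: first cell 'B' (not opp) -> no flip
Dir NE: first cell '.' (not opp) -> no flip
Dir W: first cell 'B' (not opp) -> no flip
Dir E: first cell '.' (not opp) -> no flip
Dir SW: opp run (2,3) capped by B -> flip
Dir S: first cell '.' (not opp) -> no flip
Dir SE: first cell '.' (not opp) -> no flip
All flips: (2,3)

Answer: ....B.
..BBB.
..BB..
..BWW.
....WW
......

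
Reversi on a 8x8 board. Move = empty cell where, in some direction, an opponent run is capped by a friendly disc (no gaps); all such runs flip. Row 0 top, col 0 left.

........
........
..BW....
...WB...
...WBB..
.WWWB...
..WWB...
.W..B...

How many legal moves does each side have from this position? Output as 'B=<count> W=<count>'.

-- B to move --
(1,2): flips 1 -> legal
(1,3): no bracket -> illegal
(1,4): no bracket -> illegal
(2,4): flips 1 -> legal
(3,2): flips 2 -> legal
(4,0): no bracket -> illegal
(4,1): flips 2 -> legal
(4,2): flips 2 -> legal
(5,0): flips 3 -> legal
(6,0): no bracket -> illegal
(6,1): flips 4 -> legal
(7,0): no bracket -> illegal
(7,2): flips 1 -> legal
(7,3): no bracket -> illegal
B mobility = 8
-- W to move --
(1,1): flips 1 -> legal
(1,2): no bracket -> illegal
(1,3): no bracket -> illegal
(2,1): flips 1 -> legal
(2,4): no bracket -> illegal
(2,5): flips 1 -> legal
(3,1): no bracket -> illegal
(3,2): no bracket -> illegal
(3,5): flips 2 -> legal
(3,6): flips 2 -> legal
(4,6): flips 2 -> legal
(5,5): flips 2 -> legal
(5,6): flips 2 -> legal
(6,5): flips 2 -> legal
(7,3): no bracket -> illegal
(7,5): flips 1 -> legal
W mobility = 10

Answer: B=8 W=10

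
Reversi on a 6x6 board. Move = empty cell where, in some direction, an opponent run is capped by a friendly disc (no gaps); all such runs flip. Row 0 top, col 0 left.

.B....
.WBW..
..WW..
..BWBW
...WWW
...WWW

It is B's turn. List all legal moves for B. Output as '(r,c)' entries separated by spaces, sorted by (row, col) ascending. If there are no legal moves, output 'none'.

Answer: (1,0) (1,4) (2,1) (5,2)

Derivation:
(0,0): no bracket -> illegal
(0,2): no bracket -> illegal
(0,3): no bracket -> illegal
(0,4): no bracket -> illegal
(1,0): flips 1 -> legal
(1,4): flips 2 -> legal
(2,0): no bracket -> illegal
(2,1): flips 1 -> legal
(2,4): no bracket -> illegal
(2,5): no bracket -> illegal
(3,1): no bracket -> illegal
(4,2): no bracket -> illegal
(5,2): flips 1 -> legal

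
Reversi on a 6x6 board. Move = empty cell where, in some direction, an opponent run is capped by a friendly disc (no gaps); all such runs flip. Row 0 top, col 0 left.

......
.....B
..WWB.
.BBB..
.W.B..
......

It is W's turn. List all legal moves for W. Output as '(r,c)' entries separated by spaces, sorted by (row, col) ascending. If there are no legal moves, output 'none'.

Answer: (2,1) (2,5) (4,0) (4,2) (4,4) (5,3)

Derivation:
(0,4): no bracket -> illegal
(0,5): no bracket -> illegal
(1,3): no bracket -> illegal
(1,4): no bracket -> illegal
(2,0): no bracket -> illegal
(2,1): flips 1 -> legal
(2,5): flips 1 -> legal
(3,0): no bracket -> illegal
(3,4): no bracket -> illegal
(3,5): no bracket -> illegal
(4,0): flips 1 -> legal
(4,2): flips 1 -> legal
(4,4): flips 1 -> legal
(5,2): no bracket -> illegal
(5,3): flips 2 -> legal
(5,4): no bracket -> illegal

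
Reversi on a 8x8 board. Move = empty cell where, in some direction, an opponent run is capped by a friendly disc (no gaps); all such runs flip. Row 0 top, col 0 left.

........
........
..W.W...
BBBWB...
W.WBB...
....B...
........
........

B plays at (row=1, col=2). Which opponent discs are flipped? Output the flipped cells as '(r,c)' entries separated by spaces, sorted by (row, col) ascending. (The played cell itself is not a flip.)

Answer: (2,2)

Derivation:
Dir NW: first cell '.' (not opp) -> no flip
Dir N: first cell '.' (not opp) -> no flip
Dir NE: first cell '.' (not opp) -> no flip
Dir W: first cell '.' (not opp) -> no flip
Dir E: first cell '.' (not opp) -> no flip
Dir SW: first cell '.' (not opp) -> no flip
Dir S: opp run (2,2) capped by B -> flip
Dir SE: first cell '.' (not opp) -> no flip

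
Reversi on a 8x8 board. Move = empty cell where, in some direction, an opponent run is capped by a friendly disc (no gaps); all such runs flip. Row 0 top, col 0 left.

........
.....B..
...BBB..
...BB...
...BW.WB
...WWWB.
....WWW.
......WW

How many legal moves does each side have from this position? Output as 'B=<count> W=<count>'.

Answer: B=5 W=6

Derivation:
-- B to move --
(3,5): no bracket -> illegal
(3,6): flips 1 -> legal
(3,7): no bracket -> illegal
(4,2): no bracket -> illegal
(4,5): flips 2 -> legal
(5,2): flips 3 -> legal
(5,7): no bracket -> illegal
(6,2): no bracket -> illegal
(6,3): flips 1 -> legal
(6,7): no bracket -> illegal
(7,3): no bracket -> illegal
(7,4): flips 4 -> legal
(7,5): no bracket -> illegal
B mobility = 5
-- W to move --
(0,4): no bracket -> illegal
(0,5): no bracket -> illegal
(0,6): no bracket -> illegal
(1,2): no bracket -> illegal
(1,3): flips 3 -> legal
(1,4): flips 2 -> legal
(1,6): no bracket -> illegal
(2,2): flips 1 -> legal
(2,6): no bracket -> illegal
(3,2): flips 1 -> legal
(3,5): no bracket -> illegal
(3,6): no bracket -> illegal
(3,7): no bracket -> illegal
(4,2): flips 1 -> legal
(4,5): no bracket -> illegal
(5,2): no bracket -> illegal
(5,7): flips 1 -> legal
(6,7): no bracket -> illegal
W mobility = 6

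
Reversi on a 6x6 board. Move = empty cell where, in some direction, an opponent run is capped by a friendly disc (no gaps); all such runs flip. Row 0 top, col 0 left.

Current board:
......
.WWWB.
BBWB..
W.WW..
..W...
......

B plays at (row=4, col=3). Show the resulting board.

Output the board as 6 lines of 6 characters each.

Answer: ......
.WWWB.
BBWB..
W.BB..
..WB..
......

Derivation:
Place B at (4,3); scan 8 dirs for brackets.
Dir NW: opp run (3,2) capped by B -> flip
Dir N: opp run (3,3) capped by B -> flip
Dir NE: first cell '.' (not opp) -> no flip
Dir W: opp run (4,2), next='.' -> no flip
Dir E: first cell '.' (not opp) -> no flip
Dir SW: first cell '.' (not opp) -> no flip
Dir S: first cell '.' (not opp) -> no flip
Dir SE: first cell '.' (not opp) -> no flip
All flips: (3,2) (3,3)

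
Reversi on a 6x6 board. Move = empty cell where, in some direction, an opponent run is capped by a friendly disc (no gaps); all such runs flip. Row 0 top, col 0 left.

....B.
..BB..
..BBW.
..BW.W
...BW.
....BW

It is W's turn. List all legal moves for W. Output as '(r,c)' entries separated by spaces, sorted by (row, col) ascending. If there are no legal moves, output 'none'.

Answer: (0,2) (0,3) (1,1) (2,1) (3,1) (4,2) (5,3)

Derivation:
(0,1): no bracket -> illegal
(0,2): flips 1 -> legal
(0,3): flips 2 -> legal
(0,5): no bracket -> illegal
(1,1): flips 1 -> legal
(1,4): no bracket -> illegal
(1,5): no bracket -> illegal
(2,1): flips 2 -> legal
(3,1): flips 1 -> legal
(3,4): no bracket -> illegal
(4,1): no bracket -> illegal
(4,2): flips 1 -> legal
(4,5): no bracket -> illegal
(5,2): no bracket -> illegal
(5,3): flips 2 -> legal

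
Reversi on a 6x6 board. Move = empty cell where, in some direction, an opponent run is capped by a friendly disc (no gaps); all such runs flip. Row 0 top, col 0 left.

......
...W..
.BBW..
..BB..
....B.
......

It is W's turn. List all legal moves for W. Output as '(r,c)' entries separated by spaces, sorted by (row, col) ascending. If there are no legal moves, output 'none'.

(1,0): no bracket -> illegal
(1,1): no bracket -> illegal
(1,2): no bracket -> illegal
(2,0): flips 2 -> legal
(2,4): no bracket -> illegal
(3,0): no bracket -> illegal
(3,1): flips 1 -> legal
(3,4): no bracket -> illegal
(3,5): no bracket -> illegal
(4,1): flips 1 -> legal
(4,2): no bracket -> illegal
(4,3): flips 1 -> legal
(4,5): no bracket -> illegal
(5,3): no bracket -> illegal
(5,4): no bracket -> illegal
(5,5): no bracket -> illegal

Answer: (2,0) (3,1) (4,1) (4,3)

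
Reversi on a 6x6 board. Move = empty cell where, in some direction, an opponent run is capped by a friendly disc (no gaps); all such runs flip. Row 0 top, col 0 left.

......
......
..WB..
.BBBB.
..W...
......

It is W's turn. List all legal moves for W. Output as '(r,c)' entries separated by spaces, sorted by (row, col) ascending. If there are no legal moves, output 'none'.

(1,2): no bracket -> illegal
(1,3): no bracket -> illegal
(1,4): no bracket -> illegal
(2,0): flips 1 -> legal
(2,1): no bracket -> illegal
(2,4): flips 2 -> legal
(2,5): no bracket -> illegal
(3,0): no bracket -> illegal
(3,5): no bracket -> illegal
(4,0): flips 1 -> legal
(4,1): no bracket -> illegal
(4,3): no bracket -> illegal
(4,4): flips 1 -> legal
(4,5): no bracket -> illegal

Answer: (2,0) (2,4) (4,0) (4,4)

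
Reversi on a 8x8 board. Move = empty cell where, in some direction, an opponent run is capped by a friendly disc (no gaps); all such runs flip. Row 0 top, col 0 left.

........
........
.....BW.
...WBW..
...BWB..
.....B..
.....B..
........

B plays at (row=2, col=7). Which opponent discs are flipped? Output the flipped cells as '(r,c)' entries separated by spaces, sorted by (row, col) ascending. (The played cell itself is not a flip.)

Dir NW: first cell '.' (not opp) -> no flip
Dir N: first cell '.' (not opp) -> no flip
Dir NE: edge -> no flip
Dir W: opp run (2,6) capped by B -> flip
Dir E: edge -> no flip
Dir SW: first cell '.' (not opp) -> no flip
Dir S: first cell '.' (not opp) -> no flip
Dir SE: edge -> no flip

Answer: (2,6)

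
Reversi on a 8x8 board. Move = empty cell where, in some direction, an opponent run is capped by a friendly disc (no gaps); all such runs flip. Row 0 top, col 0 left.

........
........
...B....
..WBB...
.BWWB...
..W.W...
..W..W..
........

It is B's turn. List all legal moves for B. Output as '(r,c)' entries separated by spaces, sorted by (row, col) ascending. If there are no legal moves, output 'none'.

Answer: (3,1) (5,1) (5,3) (6,1) (6,3) (6,4)

Derivation:
(2,1): no bracket -> illegal
(2,2): no bracket -> illegal
(3,1): flips 1 -> legal
(4,5): no bracket -> illegal
(5,1): flips 1 -> legal
(5,3): flips 1 -> legal
(5,5): no bracket -> illegal
(5,6): no bracket -> illegal
(6,1): flips 2 -> legal
(6,3): flips 1 -> legal
(6,4): flips 1 -> legal
(6,6): no bracket -> illegal
(7,1): no bracket -> illegal
(7,2): no bracket -> illegal
(7,3): no bracket -> illegal
(7,4): no bracket -> illegal
(7,5): no bracket -> illegal
(7,6): no bracket -> illegal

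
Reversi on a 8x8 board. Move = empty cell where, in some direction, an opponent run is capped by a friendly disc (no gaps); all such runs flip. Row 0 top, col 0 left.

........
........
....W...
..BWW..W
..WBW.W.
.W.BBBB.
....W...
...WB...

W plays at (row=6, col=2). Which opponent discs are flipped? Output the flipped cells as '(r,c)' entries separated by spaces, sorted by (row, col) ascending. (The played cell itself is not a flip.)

Dir NW: first cell 'W' (not opp) -> no flip
Dir N: first cell '.' (not opp) -> no flip
Dir NE: opp run (5,3) capped by W -> flip
Dir W: first cell '.' (not opp) -> no flip
Dir E: first cell '.' (not opp) -> no flip
Dir SW: first cell '.' (not opp) -> no flip
Dir S: first cell '.' (not opp) -> no flip
Dir SE: first cell 'W' (not opp) -> no flip

Answer: (5,3)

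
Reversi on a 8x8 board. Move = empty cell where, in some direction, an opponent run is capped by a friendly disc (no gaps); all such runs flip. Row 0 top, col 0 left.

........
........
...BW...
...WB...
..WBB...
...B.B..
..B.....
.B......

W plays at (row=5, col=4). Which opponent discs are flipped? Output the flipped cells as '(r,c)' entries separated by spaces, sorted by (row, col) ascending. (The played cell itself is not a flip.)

Answer: (3,4) (4,4)

Derivation:
Dir NW: opp run (4,3), next='.' -> no flip
Dir N: opp run (4,4) (3,4) capped by W -> flip
Dir NE: first cell '.' (not opp) -> no flip
Dir W: opp run (5,3), next='.' -> no flip
Dir E: opp run (5,5), next='.' -> no flip
Dir SW: first cell '.' (not opp) -> no flip
Dir S: first cell '.' (not opp) -> no flip
Dir SE: first cell '.' (not opp) -> no flip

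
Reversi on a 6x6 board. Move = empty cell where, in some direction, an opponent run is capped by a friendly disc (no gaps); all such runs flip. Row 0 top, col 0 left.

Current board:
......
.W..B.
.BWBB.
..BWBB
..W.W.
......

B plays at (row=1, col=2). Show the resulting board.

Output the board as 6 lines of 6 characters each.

Answer: ......
.WB.B.
.BBBB.
..BWBB
..W.W.
......

Derivation:
Place B at (1,2); scan 8 dirs for brackets.
Dir NW: first cell '.' (not opp) -> no flip
Dir N: first cell '.' (not opp) -> no flip
Dir NE: first cell '.' (not opp) -> no flip
Dir W: opp run (1,1), next='.' -> no flip
Dir E: first cell '.' (not opp) -> no flip
Dir SW: first cell 'B' (not opp) -> no flip
Dir S: opp run (2,2) capped by B -> flip
Dir SE: first cell 'B' (not opp) -> no flip
All flips: (2,2)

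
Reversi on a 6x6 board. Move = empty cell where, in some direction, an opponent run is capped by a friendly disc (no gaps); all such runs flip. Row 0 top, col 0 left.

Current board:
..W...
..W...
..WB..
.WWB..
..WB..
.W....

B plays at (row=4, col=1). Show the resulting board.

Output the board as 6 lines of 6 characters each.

Answer: ..W...
..W...
..WB..
.WBB..
.BBB..
.W....

Derivation:
Place B at (4,1); scan 8 dirs for brackets.
Dir NW: first cell '.' (not opp) -> no flip
Dir N: opp run (3,1), next='.' -> no flip
Dir NE: opp run (3,2) capped by B -> flip
Dir W: first cell '.' (not opp) -> no flip
Dir E: opp run (4,2) capped by B -> flip
Dir SW: first cell '.' (not opp) -> no flip
Dir S: opp run (5,1), next=edge -> no flip
Dir SE: first cell '.' (not opp) -> no flip
All flips: (3,2) (4,2)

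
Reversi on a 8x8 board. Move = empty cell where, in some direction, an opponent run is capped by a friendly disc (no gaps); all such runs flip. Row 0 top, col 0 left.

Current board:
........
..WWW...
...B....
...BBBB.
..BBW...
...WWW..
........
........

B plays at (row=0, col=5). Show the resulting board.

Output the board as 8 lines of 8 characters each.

Place B at (0,5); scan 8 dirs for brackets.
Dir NW: edge -> no flip
Dir N: edge -> no flip
Dir NE: edge -> no flip
Dir W: first cell '.' (not opp) -> no flip
Dir E: first cell '.' (not opp) -> no flip
Dir SW: opp run (1,4) capped by B -> flip
Dir S: first cell '.' (not opp) -> no flip
Dir SE: first cell '.' (not opp) -> no flip
All flips: (1,4)

Answer: .....B..
..WWB...
...B....
...BBBB.
..BBW...
...WWW..
........
........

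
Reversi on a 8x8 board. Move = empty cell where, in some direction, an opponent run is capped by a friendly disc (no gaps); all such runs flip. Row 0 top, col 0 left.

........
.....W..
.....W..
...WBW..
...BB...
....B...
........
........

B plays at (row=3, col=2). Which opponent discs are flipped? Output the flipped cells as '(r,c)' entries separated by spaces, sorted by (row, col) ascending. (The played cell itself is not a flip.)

Dir NW: first cell '.' (not opp) -> no flip
Dir N: first cell '.' (not opp) -> no flip
Dir NE: first cell '.' (not opp) -> no flip
Dir W: first cell '.' (not opp) -> no flip
Dir E: opp run (3,3) capped by B -> flip
Dir SW: first cell '.' (not opp) -> no flip
Dir S: first cell '.' (not opp) -> no flip
Dir SE: first cell 'B' (not opp) -> no flip

Answer: (3,3)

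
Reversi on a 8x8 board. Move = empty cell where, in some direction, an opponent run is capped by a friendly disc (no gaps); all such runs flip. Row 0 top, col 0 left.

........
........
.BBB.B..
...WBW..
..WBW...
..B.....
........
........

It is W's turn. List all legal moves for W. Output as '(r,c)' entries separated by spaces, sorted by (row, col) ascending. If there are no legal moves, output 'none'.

Answer: (1,1) (1,3) (1,5) (2,4) (5,3) (6,2)

Derivation:
(1,0): no bracket -> illegal
(1,1): flips 1 -> legal
(1,2): no bracket -> illegal
(1,3): flips 1 -> legal
(1,4): no bracket -> illegal
(1,5): flips 1 -> legal
(1,6): no bracket -> illegal
(2,0): no bracket -> illegal
(2,4): flips 1 -> legal
(2,6): no bracket -> illegal
(3,0): no bracket -> illegal
(3,1): no bracket -> illegal
(3,2): no bracket -> illegal
(3,6): no bracket -> illegal
(4,1): no bracket -> illegal
(4,5): no bracket -> illegal
(5,1): no bracket -> illegal
(5,3): flips 1 -> legal
(5,4): no bracket -> illegal
(6,1): no bracket -> illegal
(6,2): flips 1 -> legal
(6,3): no bracket -> illegal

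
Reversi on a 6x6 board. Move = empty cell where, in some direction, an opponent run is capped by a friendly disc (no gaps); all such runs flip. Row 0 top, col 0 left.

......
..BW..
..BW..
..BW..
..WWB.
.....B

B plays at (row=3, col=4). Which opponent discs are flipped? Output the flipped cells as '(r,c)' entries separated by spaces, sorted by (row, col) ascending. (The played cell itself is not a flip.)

Dir NW: opp run (2,3) capped by B -> flip
Dir N: first cell '.' (not opp) -> no flip
Dir NE: first cell '.' (not opp) -> no flip
Dir W: opp run (3,3) capped by B -> flip
Dir E: first cell '.' (not opp) -> no flip
Dir SW: opp run (4,3), next='.' -> no flip
Dir S: first cell 'B' (not opp) -> no flip
Dir SE: first cell '.' (not opp) -> no flip

Answer: (2,3) (3,3)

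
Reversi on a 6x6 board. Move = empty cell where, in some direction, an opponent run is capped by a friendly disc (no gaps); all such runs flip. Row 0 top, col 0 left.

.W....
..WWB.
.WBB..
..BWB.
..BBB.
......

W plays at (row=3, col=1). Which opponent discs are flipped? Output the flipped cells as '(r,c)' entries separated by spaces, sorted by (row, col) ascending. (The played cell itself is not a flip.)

Dir NW: first cell '.' (not opp) -> no flip
Dir N: first cell 'W' (not opp) -> no flip
Dir NE: opp run (2,2) capped by W -> flip
Dir W: first cell '.' (not opp) -> no flip
Dir E: opp run (3,2) capped by W -> flip
Dir SW: first cell '.' (not opp) -> no flip
Dir S: first cell '.' (not opp) -> no flip
Dir SE: opp run (4,2), next='.' -> no flip

Answer: (2,2) (3,2)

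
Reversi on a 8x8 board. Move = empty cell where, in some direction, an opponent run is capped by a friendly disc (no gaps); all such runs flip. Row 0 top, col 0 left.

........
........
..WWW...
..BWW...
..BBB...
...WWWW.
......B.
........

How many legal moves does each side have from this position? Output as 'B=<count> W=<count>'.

Answer: B=12 W=8

Derivation:
-- B to move --
(1,1): flips 2 -> legal
(1,2): flips 1 -> legal
(1,3): flips 2 -> legal
(1,4): flips 3 -> legal
(1,5): flips 2 -> legal
(2,1): no bracket -> illegal
(2,5): flips 1 -> legal
(3,1): no bracket -> illegal
(3,5): flips 2 -> legal
(4,5): no bracket -> illegal
(4,6): flips 1 -> legal
(4,7): no bracket -> illegal
(5,2): no bracket -> illegal
(5,7): no bracket -> illegal
(6,2): flips 1 -> legal
(6,3): flips 1 -> legal
(6,4): flips 2 -> legal
(6,5): flips 1 -> legal
(6,7): no bracket -> illegal
B mobility = 12
-- W to move --
(2,1): flips 2 -> legal
(3,1): flips 2 -> legal
(3,5): flips 1 -> legal
(4,1): flips 1 -> legal
(4,5): no bracket -> illegal
(5,1): flips 1 -> legal
(5,2): flips 3 -> legal
(5,7): no bracket -> illegal
(6,5): no bracket -> illegal
(6,7): no bracket -> illegal
(7,5): no bracket -> illegal
(7,6): flips 1 -> legal
(7,7): flips 1 -> legal
W mobility = 8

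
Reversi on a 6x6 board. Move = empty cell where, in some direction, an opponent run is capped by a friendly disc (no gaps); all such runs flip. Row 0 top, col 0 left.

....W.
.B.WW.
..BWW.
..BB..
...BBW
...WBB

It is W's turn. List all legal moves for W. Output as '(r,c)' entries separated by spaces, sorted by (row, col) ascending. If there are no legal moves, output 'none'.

(0,0): no bracket -> illegal
(0,1): no bracket -> illegal
(0,2): no bracket -> illegal
(1,0): no bracket -> illegal
(1,2): no bracket -> illegal
(2,0): no bracket -> illegal
(2,1): flips 1 -> legal
(3,1): flips 1 -> legal
(3,4): no bracket -> illegal
(3,5): flips 1 -> legal
(4,1): flips 1 -> legal
(4,2): flips 3 -> legal
(5,2): no bracket -> illegal

Answer: (2,1) (3,1) (3,5) (4,1) (4,2)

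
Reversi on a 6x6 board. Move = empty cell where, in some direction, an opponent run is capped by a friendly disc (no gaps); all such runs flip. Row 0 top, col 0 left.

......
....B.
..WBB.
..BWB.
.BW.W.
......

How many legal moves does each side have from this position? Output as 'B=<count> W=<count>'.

-- B to move --
(1,1): no bracket -> illegal
(1,2): flips 1 -> legal
(1,3): no bracket -> illegal
(2,1): flips 1 -> legal
(3,1): no bracket -> illegal
(3,5): no bracket -> illegal
(4,3): flips 2 -> legal
(4,5): no bracket -> illegal
(5,1): flips 2 -> legal
(5,2): flips 1 -> legal
(5,3): no bracket -> illegal
(5,4): flips 1 -> legal
(5,5): no bracket -> illegal
B mobility = 6
-- W to move --
(0,3): no bracket -> illegal
(0,4): flips 3 -> legal
(0,5): no bracket -> illegal
(1,2): no bracket -> illegal
(1,3): flips 1 -> legal
(1,5): flips 1 -> legal
(2,1): no bracket -> illegal
(2,5): flips 2 -> legal
(3,0): no bracket -> illegal
(3,1): flips 1 -> legal
(3,5): flips 1 -> legal
(4,0): flips 1 -> legal
(4,3): no bracket -> illegal
(4,5): no bracket -> illegal
(5,0): no bracket -> illegal
(5,1): no bracket -> illegal
(5,2): no bracket -> illegal
W mobility = 7

Answer: B=6 W=7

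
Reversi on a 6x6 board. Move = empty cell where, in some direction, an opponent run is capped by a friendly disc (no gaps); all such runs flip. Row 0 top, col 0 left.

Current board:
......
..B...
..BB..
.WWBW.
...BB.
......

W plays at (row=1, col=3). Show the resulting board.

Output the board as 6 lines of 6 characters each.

Place W at (1,3); scan 8 dirs for brackets.
Dir NW: first cell '.' (not opp) -> no flip
Dir N: first cell '.' (not opp) -> no flip
Dir NE: first cell '.' (not opp) -> no flip
Dir W: opp run (1,2), next='.' -> no flip
Dir E: first cell '.' (not opp) -> no flip
Dir SW: opp run (2,2) capped by W -> flip
Dir S: opp run (2,3) (3,3) (4,3), next='.' -> no flip
Dir SE: first cell '.' (not opp) -> no flip
All flips: (2,2)

Answer: ......
..BW..
..WB..
.WWBW.
...BB.
......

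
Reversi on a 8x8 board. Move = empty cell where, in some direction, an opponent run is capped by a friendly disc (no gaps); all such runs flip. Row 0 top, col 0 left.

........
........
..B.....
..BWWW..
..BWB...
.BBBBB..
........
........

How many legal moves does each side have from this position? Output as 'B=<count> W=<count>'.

Answer: B=5 W=12

Derivation:
-- B to move --
(2,3): flips 2 -> legal
(2,4): flips 2 -> legal
(2,5): flips 2 -> legal
(2,6): flips 1 -> legal
(3,6): flips 3 -> legal
(4,5): no bracket -> illegal
(4,6): no bracket -> illegal
B mobility = 5
-- W to move --
(1,1): flips 1 -> legal
(1,2): no bracket -> illegal
(1,3): no bracket -> illegal
(2,1): flips 1 -> legal
(2,3): no bracket -> illegal
(3,1): flips 1 -> legal
(4,0): no bracket -> illegal
(4,1): flips 1 -> legal
(4,5): flips 1 -> legal
(4,6): no bracket -> illegal
(5,0): no bracket -> illegal
(5,6): no bracket -> illegal
(6,0): flips 2 -> legal
(6,1): flips 1 -> legal
(6,2): flips 2 -> legal
(6,3): flips 1 -> legal
(6,4): flips 2 -> legal
(6,5): flips 1 -> legal
(6,6): flips 2 -> legal
W mobility = 12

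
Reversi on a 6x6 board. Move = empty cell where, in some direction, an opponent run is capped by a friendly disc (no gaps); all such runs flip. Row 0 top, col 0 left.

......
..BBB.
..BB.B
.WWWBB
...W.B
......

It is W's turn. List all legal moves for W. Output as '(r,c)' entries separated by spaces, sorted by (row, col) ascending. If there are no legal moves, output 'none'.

Answer: (0,2) (0,3) (0,4) (0,5) (1,1)

Derivation:
(0,1): no bracket -> illegal
(0,2): flips 2 -> legal
(0,3): flips 2 -> legal
(0,4): flips 2 -> legal
(0,5): flips 2 -> legal
(1,1): flips 1 -> legal
(1,5): no bracket -> illegal
(2,1): no bracket -> illegal
(2,4): no bracket -> illegal
(4,4): no bracket -> illegal
(5,4): no bracket -> illegal
(5,5): no bracket -> illegal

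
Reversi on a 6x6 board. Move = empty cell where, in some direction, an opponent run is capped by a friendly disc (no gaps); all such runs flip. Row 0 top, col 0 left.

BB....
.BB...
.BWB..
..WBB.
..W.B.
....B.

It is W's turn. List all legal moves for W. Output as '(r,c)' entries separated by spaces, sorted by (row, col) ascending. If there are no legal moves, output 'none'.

Answer: (0,2) (1,0) (1,4) (2,0) (2,4) (3,5) (5,5)

Derivation:
(0,2): flips 1 -> legal
(0,3): no bracket -> illegal
(1,0): flips 1 -> legal
(1,3): no bracket -> illegal
(1,4): flips 1 -> legal
(2,0): flips 1 -> legal
(2,4): flips 2 -> legal
(2,5): no bracket -> illegal
(3,0): no bracket -> illegal
(3,1): no bracket -> illegal
(3,5): flips 2 -> legal
(4,3): no bracket -> illegal
(4,5): no bracket -> illegal
(5,3): no bracket -> illegal
(5,5): flips 2 -> legal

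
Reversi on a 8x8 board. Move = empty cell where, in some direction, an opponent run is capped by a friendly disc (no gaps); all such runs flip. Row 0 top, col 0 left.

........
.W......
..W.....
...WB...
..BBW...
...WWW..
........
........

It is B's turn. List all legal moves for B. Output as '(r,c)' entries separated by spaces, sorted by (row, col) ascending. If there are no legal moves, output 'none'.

Answer: (2,3) (2,4) (3,2) (4,5) (6,3) (6,4) (6,5)

Derivation:
(0,0): no bracket -> illegal
(0,1): no bracket -> illegal
(0,2): no bracket -> illegal
(1,0): no bracket -> illegal
(1,2): no bracket -> illegal
(1,3): no bracket -> illegal
(2,0): no bracket -> illegal
(2,1): no bracket -> illegal
(2,3): flips 1 -> legal
(2,4): flips 1 -> legal
(3,1): no bracket -> illegal
(3,2): flips 1 -> legal
(3,5): no bracket -> illegal
(4,5): flips 1 -> legal
(4,6): no bracket -> illegal
(5,2): no bracket -> illegal
(5,6): no bracket -> illegal
(6,2): no bracket -> illegal
(6,3): flips 1 -> legal
(6,4): flips 3 -> legal
(6,5): flips 1 -> legal
(6,6): no bracket -> illegal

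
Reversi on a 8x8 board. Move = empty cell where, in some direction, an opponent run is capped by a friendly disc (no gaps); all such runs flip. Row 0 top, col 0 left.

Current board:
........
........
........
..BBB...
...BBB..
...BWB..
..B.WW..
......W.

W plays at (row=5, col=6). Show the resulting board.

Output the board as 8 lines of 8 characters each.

Answer: ........
........
........
..BBB...
...BBB..
...BWWW.
..B.WW..
......W.

Derivation:
Place W at (5,6); scan 8 dirs for brackets.
Dir NW: opp run (4,5) (3,4), next='.' -> no flip
Dir N: first cell '.' (not opp) -> no flip
Dir NE: first cell '.' (not opp) -> no flip
Dir W: opp run (5,5) capped by W -> flip
Dir E: first cell '.' (not opp) -> no flip
Dir SW: first cell 'W' (not opp) -> no flip
Dir S: first cell '.' (not opp) -> no flip
Dir SE: first cell '.' (not opp) -> no flip
All flips: (5,5)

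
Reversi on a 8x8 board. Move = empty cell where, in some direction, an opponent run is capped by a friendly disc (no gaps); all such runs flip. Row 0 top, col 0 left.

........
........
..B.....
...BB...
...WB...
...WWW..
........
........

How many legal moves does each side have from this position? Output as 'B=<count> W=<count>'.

-- B to move --
(3,2): no bracket -> illegal
(4,2): flips 1 -> legal
(4,5): no bracket -> illegal
(4,6): no bracket -> illegal
(5,2): flips 1 -> legal
(5,6): no bracket -> illegal
(6,2): flips 1 -> legal
(6,3): flips 2 -> legal
(6,4): flips 1 -> legal
(6,5): no bracket -> illegal
(6,6): flips 1 -> legal
B mobility = 6
-- W to move --
(1,1): flips 3 -> legal
(1,2): no bracket -> illegal
(1,3): no bracket -> illegal
(2,1): no bracket -> illegal
(2,3): flips 1 -> legal
(2,4): flips 2 -> legal
(2,5): flips 1 -> legal
(3,1): no bracket -> illegal
(3,2): no bracket -> illegal
(3,5): flips 1 -> legal
(4,2): no bracket -> illegal
(4,5): flips 1 -> legal
W mobility = 6

Answer: B=6 W=6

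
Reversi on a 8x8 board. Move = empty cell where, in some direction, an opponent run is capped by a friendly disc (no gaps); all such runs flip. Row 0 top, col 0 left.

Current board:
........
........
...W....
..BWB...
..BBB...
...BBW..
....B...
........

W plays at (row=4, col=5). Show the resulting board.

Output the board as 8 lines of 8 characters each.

Place W at (4,5); scan 8 dirs for brackets.
Dir NW: opp run (3,4) capped by W -> flip
Dir N: first cell '.' (not opp) -> no flip
Dir NE: first cell '.' (not opp) -> no flip
Dir W: opp run (4,4) (4,3) (4,2), next='.' -> no flip
Dir E: first cell '.' (not opp) -> no flip
Dir SW: opp run (5,4), next='.' -> no flip
Dir S: first cell 'W' (not opp) -> no flip
Dir SE: first cell '.' (not opp) -> no flip
All flips: (3,4)

Answer: ........
........
...W....
..BWW...
..BBBW..
...BBW..
....B...
........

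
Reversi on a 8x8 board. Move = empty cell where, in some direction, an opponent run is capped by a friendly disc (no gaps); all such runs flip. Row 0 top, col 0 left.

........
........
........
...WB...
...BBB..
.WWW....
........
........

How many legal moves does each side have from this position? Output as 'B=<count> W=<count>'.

Answer: B=6 W=3

Derivation:
-- B to move --
(2,2): flips 1 -> legal
(2,3): flips 1 -> legal
(2,4): no bracket -> illegal
(3,2): flips 1 -> legal
(4,0): no bracket -> illegal
(4,1): no bracket -> illegal
(4,2): no bracket -> illegal
(5,0): no bracket -> illegal
(5,4): no bracket -> illegal
(6,0): no bracket -> illegal
(6,1): flips 1 -> legal
(6,2): flips 1 -> legal
(6,3): flips 1 -> legal
(6,4): no bracket -> illegal
B mobility = 6
-- W to move --
(2,3): no bracket -> illegal
(2,4): no bracket -> illegal
(2,5): flips 2 -> legal
(3,2): no bracket -> illegal
(3,5): flips 2 -> legal
(3,6): no bracket -> illegal
(4,2): no bracket -> illegal
(4,6): no bracket -> illegal
(5,4): no bracket -> illegal
(5,5): flips 1 -> legal
(5,6): no bracket -> illegal
W mobility = 3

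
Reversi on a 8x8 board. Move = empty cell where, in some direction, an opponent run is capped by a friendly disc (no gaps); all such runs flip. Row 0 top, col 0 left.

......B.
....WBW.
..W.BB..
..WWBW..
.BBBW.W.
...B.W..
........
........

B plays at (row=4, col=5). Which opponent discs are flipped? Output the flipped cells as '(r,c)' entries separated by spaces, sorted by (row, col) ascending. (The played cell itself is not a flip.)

Dir NW: first cell 'B' (not opp) -> no flip
Dir N: opp run (3,5) capped by B -> flip
Dir NE: first cell '.' (not opp) -> no flip
Dir W: opp run (4,4) capped by B -> flip
Dir E: opp run (4,6), next='.' -> no flip
Dir SW: first cell '.' (not opp) -> no flip
Dir S: opp run (5,5), next='.' -> no flip
Dir SE: first cell '.' (not opp) -> no flip

Answer: (3,5) (4,4)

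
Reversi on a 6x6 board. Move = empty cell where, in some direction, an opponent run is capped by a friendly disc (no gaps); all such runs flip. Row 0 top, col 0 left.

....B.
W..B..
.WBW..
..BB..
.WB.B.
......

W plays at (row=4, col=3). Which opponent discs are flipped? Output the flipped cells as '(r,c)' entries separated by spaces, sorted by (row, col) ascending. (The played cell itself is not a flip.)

Answer: (3,2) (3,3) (4,2)

Derivation:
Dir NW: opp run (3,2) capped by W -> flip
Dir N: opp run (3,3) capped by W -> flip
Dir NE: first cell '.' (not opp) -> no flip
Dir W: opp run (4,2) capped by W -> flip
Dir E: opp run (4,4), next='.' -> no flip
Dir SW: first cell '.' (not opp) -> no flip
Dir S: first cell '.' (not opp) -> no flip
Dir SE: first cell '.' (not opp) -> no flip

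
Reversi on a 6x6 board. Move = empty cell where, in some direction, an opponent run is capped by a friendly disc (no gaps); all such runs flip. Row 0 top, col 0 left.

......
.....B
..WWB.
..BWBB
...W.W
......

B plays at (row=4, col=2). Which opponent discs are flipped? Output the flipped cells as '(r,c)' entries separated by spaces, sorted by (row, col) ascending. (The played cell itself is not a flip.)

Answer: (3,3)

Derivation:
Dir NW: first cell '.' (not opp) -> no flip
Dir N: first cell 'B' (not opp) -> no flip
Dir NE: opp run (3,3) capped by B -> flip
Dir W: first cell '.' (not opp) -> no flip
Dir E: opp run (4,3), next='.' -> no flip
Dir SW: first cell '.' (not opp) -> no flip
Dir S: first cell '.' (not opp) -> no flip
Dir SE: first cell '.' (not opp) -> no flip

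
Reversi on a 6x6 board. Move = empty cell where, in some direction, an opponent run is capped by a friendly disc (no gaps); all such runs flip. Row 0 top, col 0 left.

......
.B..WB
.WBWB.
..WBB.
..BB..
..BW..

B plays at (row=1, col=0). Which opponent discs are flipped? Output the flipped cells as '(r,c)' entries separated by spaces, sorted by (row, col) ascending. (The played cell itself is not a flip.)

Answer: (2,1) (3,2)

Derivation:
Dir NW: edge -> no flip
Dir N: first cell '.' (not opp) -> no flip
Dir NE: first cell '.' (not opp) -> no flip
Dir W: edge -> no flip
Dir E: first cell 'B' (not opp) -> no flip
Dir SW: edge -> no flip
Dir S: first cell '.' (not opp) -> no flip
Dir SE: opp run (2,1) (3,2) capped by B -> flip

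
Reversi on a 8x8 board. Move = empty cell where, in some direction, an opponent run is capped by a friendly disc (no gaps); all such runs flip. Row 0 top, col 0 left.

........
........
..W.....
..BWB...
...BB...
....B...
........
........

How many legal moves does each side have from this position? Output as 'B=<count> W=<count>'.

-- B to move --
(1,1): flips 2 -> legal
(1,2): flips 1 -> legal
(1,3): no bracket -> illegal
(2,1): no bracket -> illegal
(2,3): flips 1 -> legal
(2,4): no bracket -> illegal
(3,1): no bracket -> illegal
(4,2): no bracket -> illegal
B mobility = 3
-- W to move --
(2,1): no bracket -> illegal
(2,3): no bracket -> illegal
(2,4): no bracket -> illegal
(2,5): no bracket -> illegal
(3,1): flips 1 -> legal
(3,5): flips 1 -> legal
(4,1): no bracket -> illegal
(4,2): flips 1 -> legal
(4,5): no bracket -> illegal
(5,2): no bracket -> illegal
(5,3): flips 1 -> legal
(5,5): flips 1 -> legal
(6,3): no bracket -> illegal
(6,4): no bracket -> illegal
(6,5): no bracket -> illegal
W mobility = 5

Answer: B=3 W=5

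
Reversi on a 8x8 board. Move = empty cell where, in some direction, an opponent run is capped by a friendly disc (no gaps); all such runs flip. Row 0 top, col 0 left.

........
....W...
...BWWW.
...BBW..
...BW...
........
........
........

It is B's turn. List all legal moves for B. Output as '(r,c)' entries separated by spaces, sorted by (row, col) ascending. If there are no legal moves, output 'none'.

(0,3): no bracket -> illegal
(0,4): flips 2 -> legal
(0,5): flips 1 -> legal
(1,3): no bracket -> illegal
(1,5): flips 1 -> legal
(1,6): flips 1 -> legal
(1,7): no bracket -> illegal
(2,7): flips 3 -> legal
(3,6): flips 1 -> legal
(3,7): no bracket -> illegal
(4,5): flips 1 -> legal
(4,6): no bracket -> illegal
(5,3): no bracket -> illegal
(5,4): flips 1 -> legal
(5,5): flips 1 -> legal

Answer: (0,4) (0,5) (1,5) (1,6) (2,7) (3,6) (4,5) (5,4) (5,5)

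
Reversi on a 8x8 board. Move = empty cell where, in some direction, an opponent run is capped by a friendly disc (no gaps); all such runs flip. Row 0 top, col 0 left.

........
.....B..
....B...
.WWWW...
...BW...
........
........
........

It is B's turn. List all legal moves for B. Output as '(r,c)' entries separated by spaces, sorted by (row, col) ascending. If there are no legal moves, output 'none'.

(2,0): no bracket -> illegal
(2,1): flips 1 -> legal
(2,2): no bracket -> illegal
(2,3): flips 1 -> legal
(2,5): flips 1 -> legal
(3,0): no bracket -> illegal
(3,5): no bracket -> illegal
(4,0): no bracket -> illegal
(4,1): no bracket -> illegal
(4,2): flips 1 -> legal
(4,5): flips 1 -> legal
(5,3): no bracket -> illegal
(5,4): flips 2 -> legal
(5,5): no bracket -> illegal

Answer: (2,1) (2,3) (2,5) (4,2) (4,5) (5,4)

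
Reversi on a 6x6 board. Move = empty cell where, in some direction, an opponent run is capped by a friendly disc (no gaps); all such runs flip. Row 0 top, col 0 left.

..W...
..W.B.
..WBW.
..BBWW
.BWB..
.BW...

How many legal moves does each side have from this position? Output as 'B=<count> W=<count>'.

-- B to move --
(0,1): flips 1 -> legal
(0,3): no bracket -> illegal
(1,1): flips 1 -> legal
(1,3): no bracket -> illegal
(1,5): flips 1 -> legal
(2,1): flips 1 -> legal
(2,5): flips 2 -> legal
(3,1): no bracket -> illegal
(4,4): flips 2 -> legal
(4,5): flips 1 -> legal
(5,3): flips 1 -> legal
B mobility = 8
-- W to move --
(0,3): no bracket -> illegal
(0,4): flips 1 -> legal
(0,5): no bracket -> illegal
(1,3): no bracket -> illegal
(1,5): no bracket -> illegal
(2,1): no bracket -> illegal
(2,5): no bracket -> illegal
(3,0): flips 1 -> legal
(3,1): flips 2 -> legal
(4,0): flips 1 -> legal
(4,4): flips 2 -> legal
(5,0): flips 1 -> legal
(5,3): no bracket -> illegal
(5,4): no bracket -> illegal
W mobility = 6

Answer: B=8 W=6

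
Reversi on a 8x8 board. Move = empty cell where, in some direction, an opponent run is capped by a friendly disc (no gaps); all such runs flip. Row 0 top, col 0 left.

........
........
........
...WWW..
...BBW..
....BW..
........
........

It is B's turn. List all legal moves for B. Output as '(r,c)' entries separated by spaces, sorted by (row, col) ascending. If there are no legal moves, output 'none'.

Answer: (2,2) (2,3) (2,4) (2,5) (2,6) (3,6) (4,6) (5,6) (6,6)

Derivation:
(2,2): flips 1 -> legal
(2,3): flips 1 -> legal
(2,4): flips 1 -> legal
(2,5): flips 1 -> legal
(2,6): flips 1 -> legal
(3,2): no bracket -> illegal
(3,6): flips 1 -> legal
(4,2): no bracket -> illegal
(4,6): flips 1 -> legal
(5,6): flips 1 -> legal
(6,4): no bracket -> illegal
(6,5): no bracket -> illegal
(6,6): flips 1 -> legal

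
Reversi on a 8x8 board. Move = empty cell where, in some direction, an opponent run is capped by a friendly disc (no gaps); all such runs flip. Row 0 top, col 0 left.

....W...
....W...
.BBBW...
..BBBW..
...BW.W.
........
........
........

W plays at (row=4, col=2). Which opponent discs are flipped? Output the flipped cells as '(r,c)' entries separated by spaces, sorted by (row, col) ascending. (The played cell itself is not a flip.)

Answer: (3,3) (4,3)

Derivation:
Dir NW: first cell '.' (not opp) -> no flip
Dir N: opp run (3,2) (2,2), next='.' -> no flip
Dir NE: opp run (3,3) capped by W -> flip
Dir W: first cell '.' (not opp) -> no flip
Dir E: opp run (4,3) capped by W -> flip
Dir SW: first cell '.' (not opp) -> no flip
Dir S: first cell '.' (not opp) -> no flip
Dir SE: first cell '.' (not opp) -> no flip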